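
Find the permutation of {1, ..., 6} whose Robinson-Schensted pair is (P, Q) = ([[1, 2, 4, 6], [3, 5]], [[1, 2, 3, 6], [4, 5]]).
Reverse the RSK construction: for i from n down to 1, find the cell of Q containing i, remove the entry at that cell from P, and reverse-bump it up through P; the value ejected from row 1 is w(i).

Step i=6: Q has 6 at row 1, column 4; remove that cell from P, ejecting 6. So w(6) = 6. P is now [[1, 2, 4], [3, 5]].
Step i=5: Q has 5 at row 2, column 2; remove 5 from row 2 of P and reverse-bump: 5 enters row 1 and ejects 4. So w(5) = 4. P is now [[1, 2, 5], [3]].
Step i=4: Q has 4 at row 2, column 1; remove 3 from row 2 of P and reverse-bump: 3 enters row 1 and ejects 2. So w(4) = 2. P is now [[1, 3, 5]].
Step i=3: Q has 3 at row 1, column 3; remove that cell from P, ejecting 5. So w(3) = 5. P is now [[1, 3]].
Step i=2: Q has 2 at row 1, column 2; remove that cell from P, ejecting 3. So w(2) = 3. P is now [[1]].
Step i=1: Q has 1 at row 1, column 1; remove that cell from P, ejecting 1. So w(1) = 1. P is now [].

So w = 1 3 5 2 4 6.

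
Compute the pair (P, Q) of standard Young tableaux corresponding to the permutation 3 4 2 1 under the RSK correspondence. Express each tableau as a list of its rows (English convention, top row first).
Insert each entry of the permutation into P by Schensted row insertion, recording in Q the position of each new cell.

Insert 3: appended to row 1. P = [[3]].
Insert 4: appended to row 1. P = [[3, 4]].
Insert 2: 2 bumps 3 from row 1; 3 starts row 2. P = [[2, 4], [3]].
Insert 1: 1 bumps 2 from row 1; 2 bumps 3 from row 2; 3 starts row 3. P = [[1, 4], [2], [3]].

So P = [[1, 4], [2], [3]], Q = [[1, 2], [3], [4]].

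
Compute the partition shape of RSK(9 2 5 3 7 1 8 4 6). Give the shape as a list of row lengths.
Row-insert each entry into an empty tableau.

After inserting 9: P = [[9]].
After inserting 2: P = [[2], [9]].
After inserting 5: P = [[2, 5], [9]].
After inserting 3: P = [[2, 3], [5], [9]].
After inserting 7: P = [[2, 3, 7], [5], [9]].
After inserting 1: P = [[1, 3, 7], [2], [5], [9]].
After inserting 8: P = [[1, 3, 7, 8], [2], [5], [9]].
After inserting 4: P = [[1, 3, 4, 8], [2, 7], [5], [9]].
After inserting 6: P = [[1, 3, 4, 6], [2, 7, 8], [5], [9]].

The final insertion tableau P = [[1, 3, 4, 6], [2, 7, 8], [5], [9]] has shape [4, 3, 1, 1].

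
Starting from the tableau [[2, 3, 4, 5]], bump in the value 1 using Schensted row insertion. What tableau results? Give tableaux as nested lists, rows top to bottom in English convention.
In row 1, 1 replaces 2 (the leftmost entry greater than 1); 2 is bumped to row 2. 2 starts a new row 2. The new tableau is [[1, 3, 4, 5], [2]].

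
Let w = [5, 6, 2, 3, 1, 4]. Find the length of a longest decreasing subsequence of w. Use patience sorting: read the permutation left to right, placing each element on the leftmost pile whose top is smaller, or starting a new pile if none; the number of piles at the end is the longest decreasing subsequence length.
5: new pile. tops = [5]
6: onto pile 1 (replacing 5). tops = [6]
2: new pile. tops = [6, 2]
3: onto pile 2 (replacing 2). tops = [6, 3]
1: new pile. tops = [6, 3, 1]
4: onto pile 2 (replacing 3). tops = [6, 4, 1]

3 piles, so the longest decreasing subsequence has length 3.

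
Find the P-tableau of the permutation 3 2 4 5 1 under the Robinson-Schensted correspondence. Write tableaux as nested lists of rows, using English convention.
P = [[1, 4, 5], [2], [3]]

After inserting 3: P = [[3]].
After inserting 2: P = [[2], [3]].
After inserting 4: P = [[2, 4], [3]].
After inserting 5: P = [[2, 4, 5], [3]].
After inserting 1: P = [[1, 4, 5], [2], [3]].

So P = [[1, 4, 5], [2], [3]].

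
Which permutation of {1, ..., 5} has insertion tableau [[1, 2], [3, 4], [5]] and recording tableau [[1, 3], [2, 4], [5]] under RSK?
3 1 5 4 2

Reverse the RSK construction: for i from n down to 1, find the cell of Q containing i, remove the entry at that cell from P, and reverse-bump it up through P; the value ejected from row 1 is w(i).

Step i=5: Q has 5 at row 3, column 1; remove 5 from row 3 of P and reverse-bump: 5 enters row 2 and ejects 4; 4 enters row 1 and ejects 2. So w(5) = 2. P is now [[1, 4], [3, 5]].
Step i=4: Q has 4 at row 2, column 2; remove 5 from row 2 of P and reverse-bump: 5 enters row 1 and ejects 4. So w(4) = 4. P is now [[1, 5], [3]].
Step i=3: Q has 3 at row 1, column 2; remove that cell from P, ejecting 5. So w(3) = 5. P is now [[1], [3]].
Step i=2: Q has 2 at row 2, column 1; remove 3 from row 2 of P and reverse-bump: 3 enters row 1 and ejects 1. So w(2) = 1. P is now [[3]].
Step i=1: Q has 1 at row 1, column 1; remove that cell from P, ejecting 3. So w(1) = 3. P is now [].

So w = 3 1 5 4 2.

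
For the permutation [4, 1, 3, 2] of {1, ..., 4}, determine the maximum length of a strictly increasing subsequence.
2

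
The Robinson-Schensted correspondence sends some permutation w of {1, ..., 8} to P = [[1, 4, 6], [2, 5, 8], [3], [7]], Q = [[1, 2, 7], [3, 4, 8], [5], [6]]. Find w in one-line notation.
3 7 2 5 4 1 8 6

Reverse RSK: for i = n, n-1, ..., 1, locate i in Q, remove the corresponding corner cell from P, and reverse-bump its entry up through P; the value ejected from row 1 is w(i).

So w = 3 7 2 5 4 1 8 6.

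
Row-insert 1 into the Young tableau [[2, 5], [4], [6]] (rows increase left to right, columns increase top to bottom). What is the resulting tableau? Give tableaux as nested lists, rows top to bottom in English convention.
In row 1, 1 replaces 2 (the leftmost entry greater than 1); 2 is bumped to row 2. In row 2, 2 replaces 4 (the leftmost entry greater than 2); 4 is bumped to row 3. In row 3, 4 replaces 6 (the leftmost entry greater than 4); 6 is bumped to row 4. 6 starts a new row 4. The new tableau is [[1, 5], [2], [4], [6]].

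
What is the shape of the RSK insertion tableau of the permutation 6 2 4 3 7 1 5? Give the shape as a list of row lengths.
Row-insert each entry into an empty tableau.

After inserting 6: P = [[6]].
After inserting 2: P = [[2], [6]].
After inserting 4: P = [[2, 4], [6]].
After inserting 3: P = [[2, 3], [4], [6]].
After inserting 7: P = [[2, 3, 7], [4], [6]].
After inserting 1: P = [[1, 3, 7], [2], [4], [6]].
After inserting 5: P = [[1, 3, 5], [2, 7], [4], [6]].

The final insertion tableau P = [[1, 3, 5], [2, 7], [4], [6]] has shape [3, 2, 1, 1].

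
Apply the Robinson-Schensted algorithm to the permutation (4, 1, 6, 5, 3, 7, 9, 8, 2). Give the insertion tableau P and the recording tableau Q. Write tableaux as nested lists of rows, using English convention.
P = [[1, 2, 7, 8], [3, 5, 9], [4], [6]], Q = [[1, 3, 6, 7], [2, 4, 8], [5], [9]]

Insert each entry of the permutation into P by Schensted row insertion, recording in Q the position of each new cell.

Insert 4: appended to row 1. P = [[4]].
Insert 1: 1 bumps 4 from row 1; 4 starts row 2. P = [[1], [4]].
Insert 6: appended to row 1. P = [[1, 6], [4]].
Insert 5: 5 bumps 6 from row 1; 6 appends to row 2. P = [[1, 5], [4, 6]].
Insert 3: 3 bumps 5 from row 1; 5 bumps 6 from row 2; 6 starts row 3. P = [[1, 3], [4, 5], [6]].
Insert 7: appended to row 1. P = [[1, 3, 7], [4, 5], [6]].
Insert 9: appended to row 1. P = [[1, 3, 7, 9], [4, 5], [6]].
Insert 8: 8 bumps 9 from row 1; 9 appends to row 2. P = [[1, 3, 7, 8], [4, 5, 9], [6]].
Insert 2: 2 bumps 3 from row 1; 3 bumps 4 from row 2; 4 bumps 6 from row 3; 6 starts row 4. P = [[1, 2, 7, 8], [3, 5, 9], [4], [6]].

So P = [[1, 2, 7, 8], [3, 5, 9], [4], [6]], Q = [[1, 3, 6, 7], [2, 4, 8], [5], [9]].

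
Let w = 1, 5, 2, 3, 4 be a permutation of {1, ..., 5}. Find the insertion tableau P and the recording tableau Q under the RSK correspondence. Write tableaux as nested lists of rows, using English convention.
P = [[1, 2, 3, 4], [5]], Q = [[1, 2, 4, 5], [3]]

Insert each entry of the permutation into P by Schensted row insertion, recording in Q the position of each new cell.

Insert 1: appended to row 1. P = [[1]].
Insert 5: appended to row 1. P = [[1, 5]].
Insert 2: 2 bumps 5 from row 1; 5 starts row 2. P = [[1, 2], [5]].
Insert 3: appended to row 1. P = [[1, 2, 3], [5]].
Insert 4: appended to row 1. P = [[1, 2, 3, 4], [5]].

So P = [[1, 2, 3, 4], [5]], Q = [[1, 2, 4, 5], [3]].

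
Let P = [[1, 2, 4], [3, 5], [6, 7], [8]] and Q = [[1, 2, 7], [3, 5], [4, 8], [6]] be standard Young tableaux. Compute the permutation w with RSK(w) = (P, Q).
6 8 7 1 3 2 5 4

Reverse RSK: for i = n, n-1, ..., 1, locate i in Q, remove the corresponding corner cell from P, and reverse-bump its entry up through P; the value ejected from row 1 is w(i).

So w = 6 8 7 1 3 2 5 4.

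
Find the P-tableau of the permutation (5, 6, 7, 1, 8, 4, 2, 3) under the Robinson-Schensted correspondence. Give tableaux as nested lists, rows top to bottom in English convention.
P = [[1, 2, 3, 8], [4, 6, 7], [5]]

Insert 5: appended to row 1. P = [[5]].
Insert 6: appended to row 1. P = [[5, 6]].
Insert 7: appended to row 1. P = [[5, 6, 7]].
Insert 1: 1 bumps 5 from row 1; 5 starts row 2. P = [[1, 6, 7], [5]].
Insert 8: appended to row 1. P = [[1, 6, 7, 8], [5]].
Insert 4: 4 bumps 6 from row 1; 6 appends to row 2. P = [[1, 4, 7, 8], [5, 6]].
Insert 2: 2 bumps 4 from row 1; 4 bumps 5 from row 2; 5 starts row 3. P = [[1, 2, 7, 8], [4, 6], [5]].
Insert 3: 3 bumps 7 from row 1; 7 appends to row 2. P = [[1, 2, 3, 8], [4, 6, 7], [5]].

So P = [[1, 2, 3, 8], [4, 6, 7], [5]].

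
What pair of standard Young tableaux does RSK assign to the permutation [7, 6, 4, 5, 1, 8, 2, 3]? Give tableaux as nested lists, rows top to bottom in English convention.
P = [[1, 2, 3], [4, 5, 8], [6], [7]], Q = [[1, 4, 6], [2, 7, 8], [3], [5]]

Insert each entry of the permutation into P by Schensted row insertion, recording in Q the position of each new cell.

Insert 7: appended to row 1. P = [[7]].
Insert 6: 6 bumps 7 from row 1; 7 starts row 2. P = [[6], [7]].
Insert 4: 4 bumps 6 from row 1; 6 bumps 7 from row 2; 7 starts row 3. P = [[4], [6], [7]].
Insert 5: appended to row 1. P = [[4, 5], [6], [7]].
Insert 1: 1 bumps 4 from row 1; 4 bumps 6 from row 2; 6 bumps 7 from row 3; 7 starts row 4. P = [[1, 5], [4], [6], [7]].
Insert 8: appended to row 1. P = [[1, 5, 8], [4], [6], [7]].
Insert 2: 2 bumps 5 from row 1; 5 appends to row 2. P = [[1, 2, 8], [4, 5], [6], [7]].
Insert 3: 3 bumps 8 from row 1; 8 appends to row 2. P = [[1, 2, 3], [4, 5, 8], [6], [7]].

So P = [[1, 2, 3], [4, 5, 8], [6], [7]], Q = [[1, 4, 6], [2, 7, 8], [3], [5]].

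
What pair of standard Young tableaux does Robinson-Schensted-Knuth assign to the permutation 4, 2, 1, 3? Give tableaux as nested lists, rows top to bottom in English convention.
P = [[1, 3], [2], [4]], Q = [[1, 4], [2], [3]]

Insert each entry of the permutation into P by Schensted row insertion, recording in Q the position of each new cell.

Insert 4: appended to row 1. P = [[4]].
Insert 2: 2 bumps 4 from row 1; 4 starts row 2. P = [[2], [4]].
Insert 1: 1 bumps 2 from row 1; 2 bumps 4 from row 2; 4 starts row 3. P = [[1], [2], [4]].
Insert 3: appended to row 1. P = [[1, 3], [2], [4]].

So P = [[1, 3], [2], [4]], Q = [[1, 4], [2], [3]].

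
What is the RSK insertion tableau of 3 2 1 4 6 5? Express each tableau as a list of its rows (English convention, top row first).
P = [[1, 4, 5], [2, 6], [3]]

Insert 3: appended to row 1. P = [[3]].
Insert 2: 2 bumps 3 from row 1; 3 starts row 2. P = [[2], [3]].
Insert 1: 1 bumps 2 from row 1; 2 bumps 3 from row 2; 3 starts row 3. P = [[1], [2], [3]].
Insert 4: appended to row 1. P = [[1, 4], [2], [3]].
Insert 6: appended to row 1. P = [[1, 4, 6], [2], [3]].
Insert 5: 5 bumps 6 from row 1; 6 appends to row 2. P = [[1, 4, 5], [2, 6], [3]].

So P = [[1, 4, 5], [2, 6], [3]].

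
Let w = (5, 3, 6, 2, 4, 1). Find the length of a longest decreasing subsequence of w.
4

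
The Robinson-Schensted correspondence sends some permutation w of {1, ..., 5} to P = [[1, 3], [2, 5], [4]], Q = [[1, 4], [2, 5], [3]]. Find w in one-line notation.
Reverse the RSK construction: for i from n down to 1, find the cell of Q containing i, remove the entry at that cell from P, and reverse-bump it up through P; the value ejected from row 1 is w(i).

Step i=5: Q has 5 at row 2, column 2; remove 5 from row 2 of P and reverse-bump: 5 enters row 1 and ejects 3. So w(5) = 3. P is now [[1, 5], [2], [4]].
Step i=4: Q has 4 at row 1, column 2; remove that cell from P, ejecting 5. So w(4) = 5. P is now [[1], [2], [4]].
Step i=3: Q has 3 at row 3, column 1; remove 4 from row 3 of P and reverse-bump: 4 enters row 2 and ejects 2; 2 enters row 1 and ejects 1. So w(3) = 1. P is now [[2], [4]].
Step i=2: Q has 2 at row 2, column 1; remove 4 from row 2 of P and reverse-bump: 4 enters row 1 and ejects 2. So w(2) = 2. P is now [[4]].
Step i=1: Q has 1 at row 1, column 1; remove that cell from P, ejecting 4. So w(1) = 4. P is now [].

So w = 4 2 1 5 3.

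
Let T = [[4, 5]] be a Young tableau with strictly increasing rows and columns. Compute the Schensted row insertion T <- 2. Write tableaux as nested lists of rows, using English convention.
In row 1, 2 replaces 4 (the leftmost entry greater than 2); 4 is bumped to row 2. 4 starts a new row 2. The new tableau is [[2, 5], [4]].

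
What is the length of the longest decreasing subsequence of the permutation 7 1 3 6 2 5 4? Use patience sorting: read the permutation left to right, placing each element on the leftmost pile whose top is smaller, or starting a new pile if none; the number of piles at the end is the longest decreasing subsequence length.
4

7: new pile. tops = [7]
1: new pile. tops = [7, 1]
3: onto pile 2 (replacing 1). tops = [7, 3]
6: onto pile 2 (replacing 3). tops = [7, 6]
2: new pile. tops = [7, 6, 2]
5: onto pile 3 (replacing 2). tops = [7, 6, 5]
4: new pile. tops = [7, 6, 5, 4]

4 piles, so the longest decreasing subsequence has length 4.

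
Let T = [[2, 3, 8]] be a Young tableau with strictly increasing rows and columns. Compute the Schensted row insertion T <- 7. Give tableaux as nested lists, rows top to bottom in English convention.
In row 1, 7 replaces 8 (the leftmost entry greater than 7); 8 is bumped to row 2. 8 starts a new row 2. The new tableau is [[2, 3, 7], [8]].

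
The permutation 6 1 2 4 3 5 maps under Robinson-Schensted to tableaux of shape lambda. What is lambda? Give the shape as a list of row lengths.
[4, 1, 1]

Row-insert each entry into an empty tableau.

After inserting 6: P = [[6]].
After inserting 1: P = [[1], [6]].
After inserting 2: P = [[1, 2], [6]].
After inserting 4: P = [[1, 2, 4], [6]].
After inserting 3: P = [[1, 2, 3], [4], [6]].
After inserting 5: P = [[1, 2, 3, 5], [4], [6]].

The final insertion tableau P = [[1, 2, 3, 5], [4], [6]] has shape [4, 1, 1].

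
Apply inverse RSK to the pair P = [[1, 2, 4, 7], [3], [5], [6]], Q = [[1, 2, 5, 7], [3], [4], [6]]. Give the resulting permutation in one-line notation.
1 6 5 3 4 2 7

Reverse the RSK construction: for i from n down to 1, find the cell of Q containing i, remove the entry at that cell from P, and reverse-bump it up through P; the value ejected from row 1 is w(i).

Step i=7: Q has 7 at row 1, column 4; remove that cell from P, ejecting 7. So w(7) = 7. P is now [[1, 2, 4], [3], [5], [6]].
Step i=6: Q has 6 at row 4, column 1; remove 6 from row 4 of P and reverse-bump: 6 enters row 3 and ejects 5; 5 enters row 2 and ejects 3; 3 enters row 1 and ejects 2. So w(6) = 2. P is now [[1, 3, 4], [5], [6]].
Step i=5: Q has 5 at row 1, column 3; remove that cell from P, ejecting 4. So w(5) = 4. P is now [[1, 3], [5], [6]].
Step i=4: Q has 4 at row 3, column 1; remove 6 from row 3 of P and reverse-bump: 6 enters row 2 and ejects 5; 5 enters row 1 and ejects 3. So w(4) = 3. P is now [[1, 5], [6]].
Step i=3: Q has 3 at row 2, column 1; remove 6 from row 2 of P and reverse-bump: 6 enters row 1 and ejects 5. So w(3) = 5. P is now [[1, 6]].
Step i=2: Q has 2 at row 1, column 2; remove that cell from P, ejecting 6. So w(2) = 6. P is now [[1]].
Step i=1: Q has 1 at row 1, column 1; remove that cell from P, ejecting 1. So w(1) = 1. P is now [].

So w = 1 6 5 3 4 2 7.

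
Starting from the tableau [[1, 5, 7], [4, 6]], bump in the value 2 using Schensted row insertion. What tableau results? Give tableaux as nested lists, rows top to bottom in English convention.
[[1, 2, 7], [4, 5], [6]]

In row 1, 2 replaces 5 (the leftmost entry greater than 2); 5 is bumped to row 2. In row 2, 5 replaces 6 (the leftmost entry greater than 5); 6 is bumped to row 3. 6 starts a new row 3. The new tableau is [[1, 2, 7], [4, 5], [6]].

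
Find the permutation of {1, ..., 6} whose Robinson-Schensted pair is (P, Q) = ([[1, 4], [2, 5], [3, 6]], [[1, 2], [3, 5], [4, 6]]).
Reverse the RSK construction: for i from n down to 1, find the cell of Q containing i, remove the entry at that cell from P, and reverse-bump it up through P; the value ejected from row 1 is w(i).

Step i=6: Q has 6 at row 3, column 2; remove 6 from row 3 of P and reverse-bump: 6 enters row 2 and ejects 5; 5 enters row 1 and ejects 4. So w(6) = 4. P is now [[1, 5], [2, 6], [3]].
Step i=5: Q has 5 at row 2, column 2; remove 6 from row 2 of P and reverse-bump: 6 enters row 1 and ejects 5. So w(5) = 5. P is now [[1, 6], [2], [3]].
Step i=4: Q has 4 at row 3, column 1; remove 3 from row 3 of P and reverse-bump: 3 enters row 2 and ejects 2; 2 enters row 1 and ejects 1. So w(4) = 1. P is now [[2, 6], [3]].
Step i=3: Q has 3 at row 2, column 1; remove 3 from row 2 of P and reverse-bump: 3 enters row 1 and ejects 2. So w(3) = 2. P is now [[3, 6]].
Step i=2: Q has 2 at row 1, column 2; remove that cell from P, ejecting 6. So w(2) = 6. P is now [[3]].
Step i=1: Q has 1 at row 1, column 1; remove that cell from P, ejecting 3. So w(1) = 3. P is now [].

So w = 3 6 2 1 5 4.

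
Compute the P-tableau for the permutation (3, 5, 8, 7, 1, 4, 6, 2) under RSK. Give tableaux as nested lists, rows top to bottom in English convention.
Insert 3: appended to row 1. P = [[3]].
Insert 5: appended to row 1. P = [[3, 5]].
Insert 8: appended to row 1. P = [[3, 5, 8]].
Insert 7: 7 bumps 8 from row 1; 8 starts row 2. P = [[3, 5, 7], [8]].
Insert 1: 1 bumps 3 from row 1; 3 bumps 8 from row 2; 8 starts row 3. P = [[1, 5, 7], [3], [8]].
Insert 4: 4 bumps 5 from row 1; 5 appends to row 2. P = [[1, 4, 7], [3, 5], [8]].
Insert 6: 6 bumps 7 from row 1; 7 appends to row 2. P = [[1, 4, 6], [3, 5, 7], [8]].
Insert 2: 2 bumps 4 from row 1; 4 bumps 5 from row 2; 5 bumps 8 from row 3; 8 starts row 4. P = [[1, 2, 6], [3, 4, 7], [5], [8]].

So P = [[1, 2, 6], [3, 4, 7], [5], [8]].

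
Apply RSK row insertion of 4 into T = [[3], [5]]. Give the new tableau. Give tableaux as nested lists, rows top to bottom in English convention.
[[3, 4], [5]]

4 is larger than every entry of row 1, so it is appended to row 1. The new tableau is [[3, 4], [5]].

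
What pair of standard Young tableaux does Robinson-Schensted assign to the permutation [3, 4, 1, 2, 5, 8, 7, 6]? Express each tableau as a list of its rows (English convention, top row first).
P = [[1, 2, 5, 6], [3, 4, 7], [8]], Q = [[1, 2, 5, 6], [3, 4, 7], [8]]

Insert each entry of the permutation into P by Schensted row insertion, recording in Q the position of each new cell.

After inserting 3: P = [[3]].
After inserting 4: P = [[3, 4]].
After inserting 1: P = [[1, 4], [3]].
After inserting 2: P = [[1, 2], [3, 4]].
After inserting 5: P = [[1, 2, 5], [3, 4]].
After inserting 8: P = [[1, 2, 5, 8], [3, 4]].
After inserting 7: P = [[1, 2, 5, 7], [3, 4, 8]].
After inserting 6: P = [[1, 2, 5, 6], [3, 4, 7], [8]].

So P = [[1, 2, 5, 6], [3, 4, 7], [8]], Q = [[1, 2, 5, 6], [3, 4, 7], [8]].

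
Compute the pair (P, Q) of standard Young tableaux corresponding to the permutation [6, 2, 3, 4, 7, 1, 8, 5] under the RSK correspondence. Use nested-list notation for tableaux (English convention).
Insert each entry of the permutation into P by Schensted row insertion, recording in Q the position of each new cell.

Insert 6: appended to row 1. P = [[6]], Q = [[1]].
Insert 2: 2 bumps 6 from row 1; 6 starts row 2. P = [[2], [6]], Q = [[1], [2]].
Insert 3: appended to row 1. P = [[2, 3], [6]], Q = [[1, 3], [2]].
Insert 4: appended to row 1. P = [[2, 3, 4], [6]], Q = [[1, 3, 4], [2]].
Insert 7: appended to row 1. P = [[2, 3, 4, 7], [6]], Q = [[1, 3, 4, 5], [2]].
Insert 1: 1 bumps 2 from row 1; 2 bumps 6 from row 2; 6 starts row 3. P = [[1, 3, 4, 7], [2], [6]], Q = [[1, 3, 4, 5], [2], [6]].
Insert 8: appended to row 1. P = [[1, 3, 4, 7, 8], [2], [6]], Q = [[1, 3, 4, 5, 7], [2], [6]].
Insert 5: 5 bumps 7 from row 1; 7 appends to row 2. P = [[1, 3, 4, 5, 8], [2, 7], [6]], Q = [[1, 3, 4, 5, 7], [2, 8], [6]].

So P = [[1, 3, 4, 5, 8], [2, 7], [6]], Q = [[1, 3, 4, 5, 7], [2, 8], [6]].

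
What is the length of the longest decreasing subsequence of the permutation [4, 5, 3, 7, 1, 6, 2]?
3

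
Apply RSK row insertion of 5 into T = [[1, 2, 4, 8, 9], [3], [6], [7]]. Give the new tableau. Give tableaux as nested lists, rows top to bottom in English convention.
[[1, 2, 4, 5, 9], [3, 8], [6], [7]]

In row 1, 5 replaces 8 (the leftmost entry greater than 5); 8 is bumped to row 2. 8 is appended to row 2. The new tableau is [[1, 2, 4, 5, 9], [3, 8], [6], [7]].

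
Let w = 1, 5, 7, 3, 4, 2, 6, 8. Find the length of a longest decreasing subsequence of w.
3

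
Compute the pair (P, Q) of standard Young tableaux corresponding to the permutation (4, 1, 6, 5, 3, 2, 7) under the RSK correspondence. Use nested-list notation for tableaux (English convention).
P = [[1, 2, 7], [3, 5], [4], [6]], Q = [[1, 3, 7], [2, 4], [5], [6]]

Insert each entry of the permutation into P by Schensted row insertion, recording in Q the position of each new cell.

Insert 4: appended to row 1. P = [[4]].
Insert 1: 1 bumps 4 from row 1; 4 starts row 2. P = [[1], [4]].
Insert 6: appended to row 1. P = [[1, 6], [4]].
Insert 5: 5 bumps 6 from row 1; 6 appends to row 2. P = [[1, 5], [4, 6]].
Insert 3: 3 bumps 5 from row 1; 5 bumps 6 from row 2; 6 starts row 3. P = [[1, 3], [4, 5], [6]].
Insert 2: 2 bumps 3 from row 1; 3 bumps 4 from row 2; 4 bumps 6 from row 3; 6 starts row 4. P = [[1, 2], [3, 5], [4], [6]].
Insert 7: appended to row 1. P = [[1, 2, 7], [3, 5], [4], [6]].

So P = [[1, 2, 7], [3, 5], [4], [6]], Q = [[1, 3, 7], [2, 4], [5], [6]].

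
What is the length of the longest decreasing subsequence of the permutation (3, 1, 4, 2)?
2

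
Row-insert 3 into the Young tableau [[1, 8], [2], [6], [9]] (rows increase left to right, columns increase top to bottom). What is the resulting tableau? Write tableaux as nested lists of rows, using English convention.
In row 1, 3 replaces 8 (the leftmost entry greater than 3); 8 is bumped to row 2. 8 is appended to row 2. The new tableau is [[1, 3], [2, 8], [6], [9]].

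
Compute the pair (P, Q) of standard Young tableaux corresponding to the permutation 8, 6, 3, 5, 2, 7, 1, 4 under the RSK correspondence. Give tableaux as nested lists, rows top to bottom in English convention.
Insert each entry of the permutation into P by Schensted row insertion, recording in Q the position of each new cell.

After inserting 8: P = [[8]].
After inserting 6: P = [[6], [8]].
After inserting 3: P = [[3], [6], [8]].
After inserting 5: P = [[3, 5], [6], [8]].
After inserting 2: P = [[2, 5], [3], [6], [8]].
After inserting 7: P = [[2, 5, 7], [3], [6], [8]].
After inserting 1: P = [[1, 5, 7], [2], [3], [6], [8]].
After inserting 4: P = [[1, 4, 7], [2, 5], [3], [6], [8]].

So P = [[1, 4, 7], [2, 5], [3], [6], [8]], Q = [[1, 4, 6], [2, 8], [3], [5], [7]].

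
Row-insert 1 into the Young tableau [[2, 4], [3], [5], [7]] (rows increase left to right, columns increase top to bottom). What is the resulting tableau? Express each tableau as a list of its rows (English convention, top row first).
In row 1, 1 replaces 2 (the leftmost entry greater than 1); 2 is bumped to row 2. In row 2, 2 replaces 3 (the leftmost entry greater than 2); 3 is bumped to row 3. In row 3, 3 replaces 5 (the leftmost entry greater than 3); 5 is bumped to row 4. In row 4, 5 replaces 7 (the leftmost entry greater than 5); 7 is bumped to row 5. 7 starts a new row 5. The new tableau is [[1, 4], [2], [3], [5], [7]].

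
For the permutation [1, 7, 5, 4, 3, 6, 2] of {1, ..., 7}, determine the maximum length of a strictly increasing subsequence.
3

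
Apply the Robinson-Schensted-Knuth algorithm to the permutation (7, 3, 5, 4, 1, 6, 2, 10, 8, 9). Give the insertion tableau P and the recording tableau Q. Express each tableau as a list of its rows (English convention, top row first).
P = [[1, 2, 6, 8, 9], [3, 4, 10], [5], [7]], Q = [[1, 3, 6, 8, 10], [2, 7, 9], [4], [5]]

Insert each entry of the permutation into P by Schensted row insertion, recording in Q the position of each new cell.

Insert 7: appended to row 1. P = [[7]], Q = [[1]].
Insert 3: 3 bumps 7 from row 1; 7 starts row 2. P = [[3], [7]], Q = [[1], [2]].
Insert 5: appended to row 1. P = [[3, 5], [7]], Q = [[1, 3], [2]].
Insert 4: 4 bumps 5 from row 1; 5 bumps 7 from row 2; 7 starts row 3. P = [[3, 4], [5], [7]], Q = [[1, 3], [2], [4]].
Insert 1: 1 bumps 3 from row 1; 3 bumps 5 from row 2; 5 bumps 7 from row 3; 7 starts row 4. P = [[1, 4], [3], [5], [7]], Q = [[1, 3], [2], [4], [5]].
Insert 6: appended to row 1. P = [[1, 4, 6], [3], [5], [7]], Q = [[1, 3, 6], [2], [4], [5]].
Insert 2: 2 bumps 4 from row 1; 4 appends to row 2. P = [[1, 2, 6], [3, 4], [5], [7]], Q = [[1, 3, 6], [2, 7], [4], [5]].
Insert 10: appended to row 1. P = [[1, 2, 6, 10], [3, 4], [5], [7]], Q = [[1, 3, 6, 8], [2, 7], [4], [5]].
Insert 8: 8 bumps 10 from row 1; 10 appends to row 2. P = [[1, 2, 6, 8], [3, 4, 10], [5], [7]], Q = [[1, 3, 6, 8], [2, 7, 9], [4], [5]].
Insert 9: appended to row 1. P = [[1, 2, 6, 8, 9], [3, 4, 10], [5], [7]], Q = [[1, 3, 6, 8, 10], [2, 7, 9], [4], [5]].

So P = [[1, 2, 6, 8, 9], [3, 4, 10], [5], [7]], Q = [[1, 3, 6, 8, 10], [2, 7, 9], [4], [5]].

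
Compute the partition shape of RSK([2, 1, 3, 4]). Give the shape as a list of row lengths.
[3, 1]

Row-insert each entry into an empty tableau.

After inserting 2: P = [[2]].
After inserting 1: P = [[1], [2]].
After inserting 3: P = [[1, 3], [2]].
After inserting 4: P = [[1, 3, 4], [2]].

The final insertion tableau P = [[1, 3, 4], [2]] has shape [3, 1].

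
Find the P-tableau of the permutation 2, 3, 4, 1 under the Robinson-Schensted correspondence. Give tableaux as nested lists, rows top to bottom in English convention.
P = [[1, 3, 4], [2]]

After inserting 2: P = [[2]].
After inserting 3: P = [[2, 3]].
After inserting 4: P = [[2, 3, 4]].
After inserting 1: P = [[1, 3, 4], [2]].

So P = [[1, 3, 4], [2]].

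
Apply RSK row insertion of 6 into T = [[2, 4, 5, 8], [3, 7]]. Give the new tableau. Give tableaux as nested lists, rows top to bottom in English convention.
In row 1, 6 replaces 8 (the leftmost entry greater than 6); 8 is bumped to row 2. 8 is appended to row 2. The new tableau is [[2, 4, 5, 6], [3, 7, 8]].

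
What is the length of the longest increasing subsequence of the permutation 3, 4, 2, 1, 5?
3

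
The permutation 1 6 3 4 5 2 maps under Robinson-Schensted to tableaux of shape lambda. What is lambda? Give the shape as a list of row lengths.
Row-insert each entry into an empty tableau.

After inserting 1: P = [[1]].
After inserting 6: P = [[1, 6]].
After inserting 3: P = [[1, 3], [6]].
After inserting 4: P = [[1, 3, 4], [6]].
After inserting 5: P = [[1, 3, 4, 5], [6]].
After inserting 2: P = [[1, 2, 4, 5], [3], [6]].

The final insertion tableau P = [[1, 2, 4, 5], [3], [6]] has shape [4, 1, 1].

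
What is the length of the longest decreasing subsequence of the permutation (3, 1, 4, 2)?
2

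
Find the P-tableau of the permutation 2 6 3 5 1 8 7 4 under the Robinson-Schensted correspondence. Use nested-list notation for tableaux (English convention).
Insert 2: appended to row 1. P = [[2]].
Insert 6: appended to row 1. P = [[2, 6]].
Insert 3: 3 bumps 6 from row 1; 6 starts row 2. P = [[2, 3], [6]].
Insert 5: appended to row 1. P = [[2, 3, 5], [6]].
Insert 1: 1 bumps 2 from row 1; 2 bumps 6 from row 2; 6 starts row 3. P = [[1, 3, 5], [2], [6]].
Insert 8: appended to row 1. P = [[1, 3, 5, 8], [2], [6]].
Insert 7: 7 bumps 8 from row 1; 8 appends to row 2. P = [[1, 3, 5, 7], [2, 8], [6]].
Insert 4: 4 bumps 5 from row 1; 5 bumps 8 from row 2; 8 appends to row 3. P = [[1, 3, 4, 7], [2, 5], [6, 8]].

So P = [[1, 3, 4, 7], [2, 5], [6, 8]].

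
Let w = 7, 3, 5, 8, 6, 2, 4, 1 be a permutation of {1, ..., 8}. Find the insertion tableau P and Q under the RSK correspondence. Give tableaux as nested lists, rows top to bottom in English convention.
Insert each entry of the permutation into P by Schensted row insertion, recording in Q the position of each new cell.

Insert 7: appended to row 1. P = [[7]].
Insert 3: 3 bumps 7 from row 1; 7 starts row 2. P = [[3], [7]].
Insert 5: appended to row 1. P = [[3, 5], [7]].
Insert 8: appended to row 1. P = [[3, 5, 8], [7]].
Insert 6: 6 bumps 8 from row 1; 8 appends to row 2. P = [[3, 5, 6], [7, 8]].
Insert 2: 2 bumps 3 from row 1; 3 bumps 7 from row 2; 7 starts row 3. P = [[2, 5, 6], [3, 8], [7]].
Insert 4: 4 bumps 5 from row 1; 5 bumps 8 from row 2; 8 appends to row 3. P = [[2, 4, 6], [3, 5], [7, 8]].
Insert 1: 1 bumps 2 from row 1; 2 bumps 3 from row 2; 3 bumps 7 from row 3; 7 starts row 4. P = [[1, 4, 6], [2, 5], [3, 8], [7]].

So P = [[1, 4, 6], [2, 5], [3, 8], [7]], Q = [[1, 3, 4], [2, 5], [6, 7], [8]].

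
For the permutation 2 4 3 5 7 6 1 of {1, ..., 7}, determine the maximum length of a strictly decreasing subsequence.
3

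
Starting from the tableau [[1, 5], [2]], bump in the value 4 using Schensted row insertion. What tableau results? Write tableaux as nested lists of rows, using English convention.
[[1, 4], [2, 5]]

In row 1, 4 replaces 5 (the leftmost entry greater than 4); 5 is bumped to row 2. 5 is appended to row 2. The new tableau is [[1, 4], [2, 5]].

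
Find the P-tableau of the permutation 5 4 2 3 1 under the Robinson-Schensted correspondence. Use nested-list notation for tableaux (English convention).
P = [[1, 3], [2], [4], [5]]

Insert 5: appended to row 1. P = [[5]].
Insert 4: 4 bumps 5 from row 1; 5 starts row 2. P = [[4], [5]].
Insert 2: 2 bumps 4 from row 1; 4 bumps 5 from row 2; 5 starts row 3. P = [[2], [4], [5]].
Insert 3: appended to row 1. P = [[2, 3], [4], [5]].
Insert 1: 1 bumps 2 from row 1; 2 bumps 4 from row 2; 4 bumps 5 from row 3; 5 starts row 4. P = [[1, 3], [2], [4], [5]].

So P = [[1, 3], [2], [4], [5]].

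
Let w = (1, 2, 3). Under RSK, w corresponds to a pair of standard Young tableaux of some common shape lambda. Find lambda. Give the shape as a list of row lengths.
[3]

Row-insert each entry into an empty tableau.

After inserting 1: P = [[1]].
After inserting 2: P = [[1, 2]].
After inserting 3: P = [[1, 2, 3]].

The final insertion tableau P = [[1, 2, 3]] has shape [3].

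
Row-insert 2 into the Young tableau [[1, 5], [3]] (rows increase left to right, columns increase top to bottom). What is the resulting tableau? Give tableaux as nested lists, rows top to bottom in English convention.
In row 1, 2 replaces 5 (the leftmost entry greater than 2); 5 is bumped to row 2. 5 is appended to row 2. The new tableau is [[1, 2], [3, 5]].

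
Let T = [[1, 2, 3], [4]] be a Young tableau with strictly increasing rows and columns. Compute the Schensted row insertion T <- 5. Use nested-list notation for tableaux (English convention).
5 is larger than every entry of row 1, so it is appended to row 1. The new tableau is [[1, 2, 3, 5], [4]].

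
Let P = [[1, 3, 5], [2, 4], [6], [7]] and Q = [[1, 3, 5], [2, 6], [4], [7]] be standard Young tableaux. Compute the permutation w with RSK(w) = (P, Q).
Reverse RSK: for i = n, n-1, ..., 1, locate i in Q, remove the corresponding corner cell from P, and reverse-bump its entry up through P; the value ejected from row 1 is w(i).

So w = 7 2 4 1 6 5 3.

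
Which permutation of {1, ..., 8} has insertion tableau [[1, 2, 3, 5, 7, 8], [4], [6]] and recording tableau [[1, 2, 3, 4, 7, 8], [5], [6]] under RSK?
Reverse the RSK construction: for i from n down to 1, find the cell of Q containing i, remove the entry at that cell from P, and reverse-bump it up through P; the value ejected from row 1 is w(i).

Step i=8: Q has 8 at row 1, column 6; remove that cell from P, ejecting 8. So w(8) = 8. P is now [[1, 2, 3, 5, 7], [4], [6]].
Step i=7: Q has 7 at row 1, column 5; remove that cell from P, ejecting 7. So w(7) = 7. P is now [[1, 2, 3, 5], [4], [6]].
Step i=6: Q has 6 at row 3, column 1; remove 6 from row 3 of P and reverse-bump: 6 enters row 2 and ejects 4; 4 enters row 1 and ejects 3. So w(6) = 3. P is now [[1, 2, 4, 5], [6]].
Step i=5: Q has 5 at row 2, column 1; remove 6 from row 2 of P and reverse-bump: 6 enters row 1 and ejects 5. So w(5) = 5. P is now [[1, 2, 4, 6]].
Step i=4: Q has 4 at row 1, column 4; remove that cell from P, ejecting 6. So w(4) = 6. P is now [[1, 2, 4]].
Step i=3: Q has 3 at row 1, column 3; remove that cell from P, ejecting 4. So w(3) = 4. P is now [[1, 2]].
Step i=2: Q has 2 at row 1, column 2; remove that cell from P, ejecting 2. So w(2) = 2. P is now [[1]].
Step i=1: Q has 1 at row 1, column 1; remove that cell from P, ejecting 1. So w(1) = 1. P is now [].

So w = 1 2 4 6 5 3 7 8.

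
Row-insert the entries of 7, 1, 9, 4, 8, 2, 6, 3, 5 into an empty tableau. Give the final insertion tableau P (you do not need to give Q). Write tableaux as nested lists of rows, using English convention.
Insert 7: appended to row 1. P = [[7]].
Insert 1: 1 bumps 7 from row 1; 7 starts row 2. P = [[1], [7]].
Insert 9: appended to row 1. P = [[1, 9], [7]].
Insert 4: 4 bumps 9 from row 1; 9 appends to row 2. P = [[1, 4], [7, 9]].
Insert 8: appended to row 1. P = [[1, 4, 8], [7, 9]].
Insert 2: 2 bumps 4 from row 1; 4 bumps 7 from row 2; 7 starts row 3. P = [[1, 2, 8], [4, 9], [7]].
Insert 6: 6 bumps 8 from row 1; 8 bumps 9 from row 2; 9 appends to row 3. P = [[1, 2, 6], [4, 8], [7, 9]].
Insert 3: 3 bumps 6 from row 1; 6 bumps 8 from row 2; 8 bumps 9 from row 3; 9 starts row 4. P = [[1, 2, 3], [4, 6], [7, 8], [9]].
Insert 5: appended to row 1. P = [[1, 2, 3, 5], [4, 6], [7, 8], [9]].

So P = [[1, 2, 3, 5], [4, 6], [7, 8], [9]].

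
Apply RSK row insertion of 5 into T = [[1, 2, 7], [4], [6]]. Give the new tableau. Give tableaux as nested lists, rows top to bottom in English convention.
[[1, 2, 5], [4, 7], [6]]

In row 1, 5 replaces 7 (the leftmost entry greater than 5); 7 is bumped to row 2. 7 is appended to row 2. The new tableau is [[1, 2, 5], [4, 7], [6]].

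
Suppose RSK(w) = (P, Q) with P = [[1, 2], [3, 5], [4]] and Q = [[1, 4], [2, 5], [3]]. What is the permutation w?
4 3 1 5 2

Reverse the RSK construction: for i from n down to 1, find the cell of Q containing i, remove the entry at that cell from P, and reverse-bump it up through P; the value ejected from row 1 is w(i).

Step i=5: Q has 5 at row 2, column 2; remove 5 from row 2 of P and reverse-bump: 5 enters row 1 and ejects 2. So w(5) = 2. P is now [[1, 5], [3], [4]].
Step i=4: Q has 4 at row 1, column 2; remove that cell from P, ejecting 5. So w(4) = 5. P is now [[1], [3], [4]].
Step i=3: Q has 3 at row 3, column 1; remove 4 from row 3 of P and reverse-bump: 4 enters row 2 and ejects 3; 3 enters row 1 and ejects 1. So w(3) = 1. P is now [[3], [4]].
Step i=2: Q has 2 at row 2, column 1; remove 4 from row 2 of P and reverse-bump: 4 enters row 1 and ejects 3. So w(2) = 3. P is now [[4]].
Step i=1: Q has 1 at row 1, column 1; remove that cell from P, ejecting 4. So w(1) = 4. P is now [].

So w = 4 3 1 5 2.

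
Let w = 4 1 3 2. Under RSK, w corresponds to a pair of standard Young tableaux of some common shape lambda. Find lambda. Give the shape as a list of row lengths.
[2, 1, 1]

Row-insert each entry into an empty tableau.

After inserting 4: P = [[4]].
After inserting 1: P = [[1], [4]].
After inserting 3: P = [[1, 3], [4]].
After inserting 2: P = [[1, 2], [3], [4]].

The final insertion tableau P = [[1, 2], [3], [4]] has shape [2, 1, 1].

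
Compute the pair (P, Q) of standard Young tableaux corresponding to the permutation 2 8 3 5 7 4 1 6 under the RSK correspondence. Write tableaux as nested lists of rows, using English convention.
Insert each entry of the permutation into P by Schensted row insertion, recording in Q the position of each new cell.

Insert 2: appended to row 1. P = [[2]], Q = [[1]].
Insert 8: appended to row 1. P = [[2, 8]], Q = [[1, 2]].
Insert 3: 3 bumps 8 from row 1; 8 starts row 2. P = [[2, 3], [8]], Q = [[1, 2], [3]].
Insert 5: appended to row 1. P = [[2, 3, 5], [8]], Q = [[1, 2, 4], [3]].
Insert 7: appended to row 1. P = [[2, 3, 5, 7], [8]], Q = [[1, 2, 4, 5], [3]].
Insert 4: 4 bumps 5 from row 1; 5 bumps 8 from row 2; 8 starts row 3. P = [[2, 3, 4, 7], [5], [8]], Q = [[1, 2, 4, 5], [3], [6]].
Insert 1: 1 bumps 2 from row 1; 2 bumps 5 from row 2; 5 bumps 8 from row 3; 8 starts row 4. P = [[1, 3, 4, 7], [2], [5], [8]], Q = [[1, 2, 4, 5], [3], [6], [7]].
Insert 6: 6 bumps 7 from row 1; 7 appends to row 2. P = [[1, 3, 4, 6], [2, 7], [5], [8]], Q = [[1, 2, 4, 5], [3, 8], [6], [7]].

So P = [[1, 3, 4, 6], [2, 7], [5], [8]], Q = [[1, 2, 4, 5], [3, 8], [6], [7]].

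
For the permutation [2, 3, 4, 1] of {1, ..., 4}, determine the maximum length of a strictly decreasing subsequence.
2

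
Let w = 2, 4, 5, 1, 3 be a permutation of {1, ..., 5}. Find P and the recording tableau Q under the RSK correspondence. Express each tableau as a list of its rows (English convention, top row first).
P = [[1, 3, 5], [2, 4]], Q = [[1, 2, 3], [4, 5]]

Insert each entry of the permutation into P by Schensted row insertion, recording in Q the position of each new cell.

Insert 2: appended to row 1. P = [[2]], Q = [[1]].
Insert 4: appended to row 1. P = [[2, 4]], Q = [[1, 2]].
Insert 5: appended to row 1. P = [[2, 4, 5]], Q = [[1, 2, 3]].
Insert 1: 1 bumps 2 from row 1; 2 starts row 2. P = [[1, 4, 5], [2]], Q = [[1, 2, 3], [4]].
Insert 3: 3 bumps 4 from row 1; 4 appends to row 2. P = [[1, 3, 5], [2, 4]], Q = [[1, 2, 3], [4, 5]].

So P = [[1, 3, 5], [2, 4]], Q = [[1, 2, 3], [4, 5]].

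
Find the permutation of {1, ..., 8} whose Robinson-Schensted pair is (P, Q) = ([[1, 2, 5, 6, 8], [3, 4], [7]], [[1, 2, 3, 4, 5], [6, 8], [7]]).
3 4 5 7 8 6 1 2

Reverse the RSK construction: for i from n down to 1, find the cell of Q containing i, remove the entry at that cell from P, and reverse-bump it up through P; the value ejected from row 1 is w(i).

Step i=8: Q has 8 at row 2, column 2; remove 4 from row 2 of P and reverse-bump: 4 enters row 1 and ejects 2. So w(8) = 2. P is now [[1, 4, 5, 6, 8], [3], [7]].
Step i=7: Q has 7 at row 3, column 1; remove 7 from row 3 of P and reverse-bump: 7 enters row 2 and ejects 3; 3 enters row 1 and ejects 1. So w(7) = 1. P is now [[3, 4, 5, 6, 8], [7]].
Step i=6: Q has 6 at row 2, column 1; remove 7 from row 2 of P and reverse-bump: 7 enters row 1 and ejects 6. So w(6) = 6. P is now [[3, 4, 5, 7, 8]].
Step i=5: Q has 5 at row 1, column 5; remove that cell from P, ejecting 8. So w(5) = 8. P is now [[3, 4, 5, 7]].
Step i=4: Q has 4 at row 1, column 4; remove that cell from P, ejecting 7. So w(4) = 7. P is now [[3, 4, 5]].
Step i=3: Q has 3 at row 1, column 3; remove that cell from P, ejecting 5. So w(3) = 5. P is now [[3, 4]].
Step i=2: Q has 2 at row 1, column 2; remove that cell from P, ejecting 4. So w(2) = 4. P is now [[3]].
Step i=1: Q has 1 at row 1, column 1; remove that cell from P, ejecting 3. So w(1) = 3. P is now [].

So w = 3 4 5 7 8 6 1 2.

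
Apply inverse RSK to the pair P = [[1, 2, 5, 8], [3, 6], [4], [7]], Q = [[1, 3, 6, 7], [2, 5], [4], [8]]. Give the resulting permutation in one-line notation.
7 4 6 1 3 5 8 2

Reverse the RSK construction: for i from n down to 1, find the cell of Q containing i, remove the entry at that cell from P, and reverse-bump it up through P; the value ejected from row 1 is w(i).

Step i=8: Q has 8 at row 4, column 1; remove 7 from row 4 of P and reverse-bump: 7 enters row 3 and ejects 4; 4 enters row 2 and ejects 3; 3 enters row 1 and ejects 2. So w(8) = 2. P is now [[1, 3, 5, 8], [4, 6], [7]].
Step i=7: Q has 7 at row 1, column 4; remove that cell from P, ejecting 8. So w(7) = 8. P is now [[1, 3, 5], [4, 6], [7]].
Step i=6: Q has 6 at row 1, column 3; remove that cell from P, ejecting 5. So w(6) = 5. P is now [[1, 3], [4, 6], [7]].
Step i=5: Q has 5 at row 2, column 2; remove 6 from row 2 of P and reverse-bump: 6 enters row 1 and ejects 3. So w(5) = 3. P is now [[1, 6], [4], [7]].
Step i=4: Q has 4 at row 3, column 1; remove 7 from row 3 of P and reverse-bump: 7 enters row 2 and ejects 4; 4 enters row 1 and ejects 1. So w(4) = 1. P is now [[4, 6], [7]].
Step i=3: Q has 3 at row 1, column 2; remove that cell from P, ejecting 6. So w(3) = 6. P is now [[4], [7]].
Step i=2: Q has 2 at row 2, column 1; remove 7 from row 2 of P and reverse-bump: 7 enters row 1 and ejects 4. So w(2) = 4. P is now [[7]].
Step i=1: Q has 1 at row 1, column 1; remove that cell from P, ejecting 7. So w(1) = 7. P is now [].

So w = 7 4 6 1 3 5 8 2.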